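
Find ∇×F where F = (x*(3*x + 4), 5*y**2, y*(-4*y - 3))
(-8*y - 3, 0, 0)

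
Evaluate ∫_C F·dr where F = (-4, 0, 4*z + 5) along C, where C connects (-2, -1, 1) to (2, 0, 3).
10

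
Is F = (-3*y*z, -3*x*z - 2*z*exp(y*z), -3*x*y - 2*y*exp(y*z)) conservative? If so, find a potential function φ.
Yes, F is conservative. φ = -3*x*y*z - 2*exp(y*z)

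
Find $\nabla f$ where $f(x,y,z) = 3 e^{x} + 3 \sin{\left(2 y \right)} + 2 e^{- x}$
(5*sinh(x) + cosh(x), 6*cos(2*y), 0)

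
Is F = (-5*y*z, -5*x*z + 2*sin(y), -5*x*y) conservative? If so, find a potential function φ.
Yes, F is conservative. φ = -5*x*y*z - 2*cos(y)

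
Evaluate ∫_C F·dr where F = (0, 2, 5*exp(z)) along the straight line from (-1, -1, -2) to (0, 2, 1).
-5*exp(-2) + 6 + 5*E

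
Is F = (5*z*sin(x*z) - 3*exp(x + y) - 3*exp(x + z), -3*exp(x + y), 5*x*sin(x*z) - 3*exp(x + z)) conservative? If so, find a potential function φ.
Yes, F is conservative. φ = -3*exp(x + y) - 3*exp(x + z) - 5*cos(x*z)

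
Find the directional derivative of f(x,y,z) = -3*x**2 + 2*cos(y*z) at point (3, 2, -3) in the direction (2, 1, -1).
-sqrt(6)*(5*sin(6) + 18)/3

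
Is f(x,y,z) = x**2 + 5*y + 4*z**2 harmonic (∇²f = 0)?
No, ∇²f = 10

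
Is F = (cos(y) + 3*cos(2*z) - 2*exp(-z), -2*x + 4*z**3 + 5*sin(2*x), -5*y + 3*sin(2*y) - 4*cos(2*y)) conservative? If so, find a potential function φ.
No, ∇×F = (-12*z**2 + 8*sin(2*y) + 6*cos(2*y) - 5, -6*sin(2*z) + 2*exp(-z), sin(y) + 10*cos(2*x) - 2) ≠ 0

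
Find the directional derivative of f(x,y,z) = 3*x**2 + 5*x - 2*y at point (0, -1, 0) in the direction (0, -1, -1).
sqrt(2)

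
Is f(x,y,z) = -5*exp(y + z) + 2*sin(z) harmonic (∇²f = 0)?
No, ∇²f = -10*exp(y + z) - 2*sin(z)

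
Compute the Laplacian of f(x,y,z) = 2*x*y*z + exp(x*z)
(x**2 + z**2)*exp(x*z)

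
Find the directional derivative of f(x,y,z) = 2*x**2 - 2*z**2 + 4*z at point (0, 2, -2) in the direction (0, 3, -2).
-24*sqrt(13)/13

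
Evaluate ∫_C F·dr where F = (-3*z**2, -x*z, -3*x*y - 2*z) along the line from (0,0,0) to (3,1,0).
0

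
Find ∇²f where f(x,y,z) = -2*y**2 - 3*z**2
-10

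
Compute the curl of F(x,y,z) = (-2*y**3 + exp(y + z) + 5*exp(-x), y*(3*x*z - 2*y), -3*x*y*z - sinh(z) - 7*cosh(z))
(3*x*(-y - z), 3*y*z + exp(y + z), 6*y**2 + 3*y*z - exp(y + z))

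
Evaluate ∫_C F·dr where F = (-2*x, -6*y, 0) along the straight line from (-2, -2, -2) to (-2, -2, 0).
0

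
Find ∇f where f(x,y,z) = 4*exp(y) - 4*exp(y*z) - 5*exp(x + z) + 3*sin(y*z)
(-5*exp(x + z), -4*z*exp(y*z) + 3*z*cos(y*z) + 4*exp(y), -4*y*exp(y*z) + 3*y*cos(y*z) - 5*exp(x + z))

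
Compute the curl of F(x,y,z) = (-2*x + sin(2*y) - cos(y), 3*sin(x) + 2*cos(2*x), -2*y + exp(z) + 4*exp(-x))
(-2, 4*exp(-x), -4*sin(2*x) - sin(y) + 3*cos(x) - 2*cos(2*y))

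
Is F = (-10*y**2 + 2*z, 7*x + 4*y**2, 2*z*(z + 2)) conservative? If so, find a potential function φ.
No, ∇×F = (0, 2, 20*y + 7) ≠ 0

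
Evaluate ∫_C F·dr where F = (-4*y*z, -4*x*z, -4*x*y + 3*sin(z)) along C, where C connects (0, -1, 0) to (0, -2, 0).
0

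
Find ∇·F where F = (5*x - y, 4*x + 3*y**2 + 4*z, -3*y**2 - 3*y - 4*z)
6*y + 1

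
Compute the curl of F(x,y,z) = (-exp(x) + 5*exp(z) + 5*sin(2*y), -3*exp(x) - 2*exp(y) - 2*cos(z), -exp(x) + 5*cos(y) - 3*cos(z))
(-5*sin(y) - 2*sin(z), exp(x) + 5*exp(z), -3*exp(x) - 10*cos(2*y))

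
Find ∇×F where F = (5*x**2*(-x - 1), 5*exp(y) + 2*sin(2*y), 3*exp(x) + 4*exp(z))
(0, -3*exp(x), 0)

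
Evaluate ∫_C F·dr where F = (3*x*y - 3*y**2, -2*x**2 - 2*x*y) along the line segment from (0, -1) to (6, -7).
-648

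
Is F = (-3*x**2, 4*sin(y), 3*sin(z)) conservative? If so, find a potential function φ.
Yes, F is conservative. φ = -x**3 - 4*cos(y) - 3*cos(z)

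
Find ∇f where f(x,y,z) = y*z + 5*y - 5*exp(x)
(-5*exp(x), z + 5, y)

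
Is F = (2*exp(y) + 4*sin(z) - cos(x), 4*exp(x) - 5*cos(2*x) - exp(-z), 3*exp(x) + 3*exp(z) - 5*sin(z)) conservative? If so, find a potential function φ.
No, ∇×F = (-exp(-z), -3*exp(x) + 4*cos(z), 4*exp(x) - 2*exp(y) + 10*sin(2*x)) ≠ 0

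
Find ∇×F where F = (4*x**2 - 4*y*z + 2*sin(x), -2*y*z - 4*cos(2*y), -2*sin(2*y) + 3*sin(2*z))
(2*y - 4*cos(2*y), -4*y, 4*z)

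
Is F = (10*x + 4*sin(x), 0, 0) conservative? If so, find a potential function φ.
Yes, F is conservative. φ = 5*x**2 - 4*cos(x)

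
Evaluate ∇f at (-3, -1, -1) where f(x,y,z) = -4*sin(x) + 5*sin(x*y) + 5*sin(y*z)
(-9*cos(3), -5*cos(1) - 15*cos(3), -5*cos(1))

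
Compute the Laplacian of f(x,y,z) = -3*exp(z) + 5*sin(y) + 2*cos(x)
-3*exp(z) - 5*sin(y) - 2*cos(x)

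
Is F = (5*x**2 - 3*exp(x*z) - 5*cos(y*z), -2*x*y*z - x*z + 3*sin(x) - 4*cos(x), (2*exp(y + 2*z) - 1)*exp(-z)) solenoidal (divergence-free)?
No, ∇·F = -2*x*z + 10*x - 3*z*exp(x*z) + 2*exp(y + z) + exp(-z)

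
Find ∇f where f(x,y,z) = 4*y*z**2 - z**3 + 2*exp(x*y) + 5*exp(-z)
(2*y*exp(x*y), 2*x*exp(x*y) + 4*z**2, 8*y*z - 3*z**2 - 5*exp(-z))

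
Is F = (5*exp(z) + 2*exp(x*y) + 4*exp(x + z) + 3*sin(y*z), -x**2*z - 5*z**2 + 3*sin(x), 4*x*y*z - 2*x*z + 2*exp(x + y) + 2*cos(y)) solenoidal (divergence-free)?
No, ∇·F = 4*x*y - 2*x + 2*y*exp(x*y) + 4*exp(x + z)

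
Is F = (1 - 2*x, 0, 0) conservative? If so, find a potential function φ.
Yes, F is conservative. φ = x*(1 - x)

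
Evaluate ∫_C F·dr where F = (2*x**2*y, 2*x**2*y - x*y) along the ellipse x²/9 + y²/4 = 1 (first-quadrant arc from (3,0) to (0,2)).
14 - 27*pi/4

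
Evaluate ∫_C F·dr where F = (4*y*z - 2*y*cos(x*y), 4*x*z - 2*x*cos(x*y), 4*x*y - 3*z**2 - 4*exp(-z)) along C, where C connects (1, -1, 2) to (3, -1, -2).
-2*sin(1) - 4*exp(-2) + 2*sin(3) + 4*exp(2) + 48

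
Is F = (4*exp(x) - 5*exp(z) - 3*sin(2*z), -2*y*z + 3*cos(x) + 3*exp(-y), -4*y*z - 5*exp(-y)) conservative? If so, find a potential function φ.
No, ∇×F = (2*y - 4*z + 5*exp(-y), -5*exp(z) - 6*cos(2*z), -3*sin(x)) ≠ 0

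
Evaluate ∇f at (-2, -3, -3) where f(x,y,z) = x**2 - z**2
(-4, 0, 6)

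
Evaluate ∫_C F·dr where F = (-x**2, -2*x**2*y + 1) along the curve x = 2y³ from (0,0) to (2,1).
-8/3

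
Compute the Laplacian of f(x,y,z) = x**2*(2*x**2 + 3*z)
24*x**2 + 6*z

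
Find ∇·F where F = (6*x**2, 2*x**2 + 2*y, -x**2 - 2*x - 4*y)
12*x + 2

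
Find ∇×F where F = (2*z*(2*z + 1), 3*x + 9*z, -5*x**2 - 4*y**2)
(-8*y - 9, 10*x + 8*z + 2, 3)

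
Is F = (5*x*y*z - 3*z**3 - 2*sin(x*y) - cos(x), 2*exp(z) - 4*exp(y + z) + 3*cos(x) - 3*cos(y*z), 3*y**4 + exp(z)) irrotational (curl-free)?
No, ∇×F = (12*y**3 - 3*y*sin(y*z) - 2*exp(z) + 4*exp(y + z), 5*x*y - 9*z**2, -5*x*z + 2*x*cos(x*y) - 3*sin(x))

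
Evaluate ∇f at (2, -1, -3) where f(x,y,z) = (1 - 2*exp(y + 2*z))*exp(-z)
(0, -2*exp(-4), (-exp(7) - 2)*exp(-4))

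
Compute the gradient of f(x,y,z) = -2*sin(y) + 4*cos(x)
(-4*sin(x), -2*cos(y), 0)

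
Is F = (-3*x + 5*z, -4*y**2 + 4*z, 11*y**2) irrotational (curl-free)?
No, ∇×F = (22*y - 4, 5, 0)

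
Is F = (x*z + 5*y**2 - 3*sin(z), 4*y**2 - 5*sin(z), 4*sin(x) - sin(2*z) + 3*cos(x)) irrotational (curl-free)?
No, ∇×F = (5*cos(z), x + 3*sin(x) - 4*cos(x) - 3*cos(z), -10*y)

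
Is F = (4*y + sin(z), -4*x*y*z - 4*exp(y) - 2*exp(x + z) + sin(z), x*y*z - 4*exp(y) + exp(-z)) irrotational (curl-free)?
No, ∇×F = (4*x*y + x*z - 4*exp(y) + 2*exp(x + z) - cos(z), -y*z + cos(z), -4*y*z - 2*exp(x + z) - 4)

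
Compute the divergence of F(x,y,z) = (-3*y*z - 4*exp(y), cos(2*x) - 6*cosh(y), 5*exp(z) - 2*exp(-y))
5*exp(z) - 6*sinh(y)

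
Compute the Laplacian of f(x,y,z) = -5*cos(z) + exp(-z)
5*cos(z) + exp(-z)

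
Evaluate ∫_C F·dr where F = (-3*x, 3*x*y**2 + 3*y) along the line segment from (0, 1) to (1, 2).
29/4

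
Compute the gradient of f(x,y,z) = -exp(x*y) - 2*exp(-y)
(-y*exp(x*y), -x*exp(x*y) + 2*exp(-y), 0)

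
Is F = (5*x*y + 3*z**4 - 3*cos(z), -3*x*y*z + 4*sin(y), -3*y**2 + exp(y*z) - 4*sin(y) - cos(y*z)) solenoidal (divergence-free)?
No, ∇·F = -3*x*z + y*exp(y*z) + y*sin(y*z) + 5*y + 4*cos(y)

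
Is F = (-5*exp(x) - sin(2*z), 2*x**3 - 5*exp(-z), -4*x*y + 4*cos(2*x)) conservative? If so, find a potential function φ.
No, ∇×F = (-4*x - 5*exp(-z), 4*y + 8*sin(2*x) - 2*cos(2*z), 6*x**2) ≠ 0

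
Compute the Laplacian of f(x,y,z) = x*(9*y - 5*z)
0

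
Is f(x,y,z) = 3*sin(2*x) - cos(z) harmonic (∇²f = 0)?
No, ∇²f = -12*sin(2*x) + cos(z)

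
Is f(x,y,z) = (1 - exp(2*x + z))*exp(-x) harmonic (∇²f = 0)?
No, ∇²f = (1 - 2*exp(2*x + z))*exp(-x)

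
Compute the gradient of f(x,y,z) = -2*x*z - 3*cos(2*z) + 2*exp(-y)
(-2*z, -2*exp(-y), -2*x + 6*sin(2*z))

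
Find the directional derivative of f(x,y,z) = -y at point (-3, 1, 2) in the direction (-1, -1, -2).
sqrt(6)/6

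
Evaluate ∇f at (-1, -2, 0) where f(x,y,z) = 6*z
(0, 0, 6)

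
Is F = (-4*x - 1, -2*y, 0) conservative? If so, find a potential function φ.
Yes, F is conservative. φ = -2*x**2 - x - y**2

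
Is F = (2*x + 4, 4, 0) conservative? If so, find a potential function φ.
Yes, F is conservative. φ = x**2 + 4*x + 4*y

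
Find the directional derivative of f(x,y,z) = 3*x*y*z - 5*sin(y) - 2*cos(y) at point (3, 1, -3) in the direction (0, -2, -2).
sqrt(2)*(-sin(1) + 5*cos(1)/2 + 9)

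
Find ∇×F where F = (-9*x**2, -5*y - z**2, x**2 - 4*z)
(2*z, -2*x, 0)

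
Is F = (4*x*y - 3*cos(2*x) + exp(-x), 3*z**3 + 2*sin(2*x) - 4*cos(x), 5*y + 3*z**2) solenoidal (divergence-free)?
No, ∇·F = 4*y + 6*z + 6*sin(2*x) - exp(-x)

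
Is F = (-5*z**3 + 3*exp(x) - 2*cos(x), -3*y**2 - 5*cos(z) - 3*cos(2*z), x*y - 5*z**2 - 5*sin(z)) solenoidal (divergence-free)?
No, ∇·F = -6*y - 10*z + 3*exp(x) + 2*sin(x) - 5*cos(z)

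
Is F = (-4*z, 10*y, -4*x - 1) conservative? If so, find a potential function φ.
Yes, F is conservative. φ = -4*x*z + 5*y**2 - z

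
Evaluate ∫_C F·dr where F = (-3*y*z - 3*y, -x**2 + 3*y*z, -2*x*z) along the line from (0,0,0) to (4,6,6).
-92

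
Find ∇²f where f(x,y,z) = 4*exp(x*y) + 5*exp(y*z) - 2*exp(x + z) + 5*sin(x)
4*x**2*exp(x*y) + 4*y**2*exp(x*y) + 5*y**2*exp(y*z) + 5*z**2*exp(y*z) - 4*exp(x + z) - 5*sin(x)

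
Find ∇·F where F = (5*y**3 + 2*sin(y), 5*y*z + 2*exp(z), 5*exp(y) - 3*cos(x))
5*z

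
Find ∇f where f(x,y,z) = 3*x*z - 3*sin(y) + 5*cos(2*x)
(3*z - 10*sin(2*x), -3*cos(y), 3*x)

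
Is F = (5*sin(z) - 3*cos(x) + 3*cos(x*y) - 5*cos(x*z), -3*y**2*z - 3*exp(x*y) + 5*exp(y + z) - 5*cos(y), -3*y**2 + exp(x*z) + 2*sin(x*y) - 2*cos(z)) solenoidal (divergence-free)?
No, ∇·F = -3*x*exp(x*y) + x*exp(x*z) - 6*y*z - 3*y*sin(x*y) + 5*z*sin(x*z) + 5*exp(y + z) + 3*sin(x) + 5*sin(y) + 2*sin(z)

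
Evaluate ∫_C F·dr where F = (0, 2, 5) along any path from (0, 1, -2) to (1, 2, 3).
27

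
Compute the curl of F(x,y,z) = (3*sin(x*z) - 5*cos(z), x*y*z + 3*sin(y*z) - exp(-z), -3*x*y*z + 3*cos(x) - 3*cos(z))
(-x*y - 3*x*z - 3*y*cos(y*z) - exp(-z), 3*x*cos(x*z) + 3*y*z + 3*sin(x) + 5*sin(z), y*z)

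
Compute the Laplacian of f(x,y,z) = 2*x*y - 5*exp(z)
-5*exp(z)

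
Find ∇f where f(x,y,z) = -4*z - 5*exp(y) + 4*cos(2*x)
(-8*sin(2*x), -5*exp(y), -4)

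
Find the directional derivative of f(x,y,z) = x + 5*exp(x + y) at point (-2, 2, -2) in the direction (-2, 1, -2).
-7/3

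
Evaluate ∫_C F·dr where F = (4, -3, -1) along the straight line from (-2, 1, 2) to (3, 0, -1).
26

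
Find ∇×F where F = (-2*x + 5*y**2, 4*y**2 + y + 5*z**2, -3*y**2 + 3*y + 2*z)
(-6*y - 10*z + 3, 0, -10*y)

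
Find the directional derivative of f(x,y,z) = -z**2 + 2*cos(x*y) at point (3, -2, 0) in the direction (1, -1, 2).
-5*sqrt(6)*sin(6)/3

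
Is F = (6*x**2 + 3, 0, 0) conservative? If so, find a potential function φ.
Yes, F is conservative. φ = x*(2*x**2 + 3)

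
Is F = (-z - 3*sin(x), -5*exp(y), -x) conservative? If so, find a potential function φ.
Yes, F is conservative. φ = -x*z - 5*exp(y) + 3*cos(x)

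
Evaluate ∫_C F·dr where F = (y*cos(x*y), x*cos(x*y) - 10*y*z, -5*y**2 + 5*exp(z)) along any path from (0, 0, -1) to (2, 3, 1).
-45 + sin(6) + 10*sinh(1)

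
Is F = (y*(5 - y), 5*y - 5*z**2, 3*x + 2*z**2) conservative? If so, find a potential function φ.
No, ∇×F = (10*z, -3, 2*y - 5) ≠ 0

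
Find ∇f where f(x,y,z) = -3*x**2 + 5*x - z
(5 - 6*x, 0, -1)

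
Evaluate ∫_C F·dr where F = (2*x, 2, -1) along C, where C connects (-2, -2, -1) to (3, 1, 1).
9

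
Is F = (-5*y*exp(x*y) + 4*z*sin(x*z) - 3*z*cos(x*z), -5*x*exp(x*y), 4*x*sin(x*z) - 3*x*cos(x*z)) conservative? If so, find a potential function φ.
Yes, F is conservative. φ = -5*exp(x*y) - 3*sin(x*z) - 4*cos(x*z)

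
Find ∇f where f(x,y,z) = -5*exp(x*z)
(-5*z*exp(x*z), 0, -5*x*exp(x*z))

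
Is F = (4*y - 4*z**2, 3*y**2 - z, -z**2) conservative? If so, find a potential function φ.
No, ∇×F = (1, -8*z, -4) ≠ 0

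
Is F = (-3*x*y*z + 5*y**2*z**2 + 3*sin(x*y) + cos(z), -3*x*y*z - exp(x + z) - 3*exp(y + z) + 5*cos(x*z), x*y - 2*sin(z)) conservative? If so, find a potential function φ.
No, ∇×F = (3*x*y + 5*x*sin(x*z) + x + exp(x + z) + 3*exp(y + z), -3*x*y + 10*y**2*z - y - sin(z), 3*x*z - 3*x*cos(x*y) - 10*y*z**2 - 3*y*z - 5*z*sin(x*z) - exp(x + z)) ≠ 0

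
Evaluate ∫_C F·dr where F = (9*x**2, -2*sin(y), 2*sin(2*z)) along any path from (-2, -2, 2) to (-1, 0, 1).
cos(4) - 3*cos(2) + 23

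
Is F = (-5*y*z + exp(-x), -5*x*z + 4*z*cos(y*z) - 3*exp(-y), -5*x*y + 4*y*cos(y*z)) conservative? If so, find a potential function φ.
Yes, F is conservative. φ = -5*x*y*z + 4*sin(y*z) + 3*exp(-y) - exp(-x)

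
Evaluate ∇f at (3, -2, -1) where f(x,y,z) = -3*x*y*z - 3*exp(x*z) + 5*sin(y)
(-6 + 3*exp(-3), 5*cos(2) + 9, 18 - 9*exp(-3))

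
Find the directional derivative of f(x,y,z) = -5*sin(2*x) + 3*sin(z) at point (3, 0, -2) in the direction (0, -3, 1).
3*sqrt(10)*cos(2)/10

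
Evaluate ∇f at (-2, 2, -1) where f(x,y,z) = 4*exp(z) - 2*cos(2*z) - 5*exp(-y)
(0, 5*exp(-2), -4*sin(2) + 4*exp(-1))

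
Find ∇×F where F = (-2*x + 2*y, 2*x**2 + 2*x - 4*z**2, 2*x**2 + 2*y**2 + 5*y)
(4*y + 8*z + 5, -4*x, 4*x)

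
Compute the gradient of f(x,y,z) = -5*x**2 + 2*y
(-10*x, 2, 0)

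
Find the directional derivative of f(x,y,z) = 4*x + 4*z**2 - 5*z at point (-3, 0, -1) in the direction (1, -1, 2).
-11*sqrt(6)/3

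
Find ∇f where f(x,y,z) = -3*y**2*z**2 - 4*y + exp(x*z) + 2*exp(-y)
(z*exp(x*z), -6*y*z**2 - 4 - 2*exp(-y), x*exp(x*z) - 6*y**2*z)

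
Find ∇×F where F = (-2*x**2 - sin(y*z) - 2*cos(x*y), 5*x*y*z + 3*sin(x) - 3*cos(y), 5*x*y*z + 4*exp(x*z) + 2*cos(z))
(5*x*(-y + z), -5*y*z - y*cos(y*z) - 4*z*exp(x*z), -2*x*sin(x*y) + 5*y*z + z*cos(y*z) + 3*cos(x))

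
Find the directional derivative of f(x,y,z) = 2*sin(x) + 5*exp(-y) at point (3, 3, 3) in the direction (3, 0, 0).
2*cos(3)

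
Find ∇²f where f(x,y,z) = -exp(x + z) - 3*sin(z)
-2*exp(x + z) + 3*sin(z)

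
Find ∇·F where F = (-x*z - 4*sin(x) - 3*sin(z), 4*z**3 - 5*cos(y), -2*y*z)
-2*y - z + 5*sin(y) - 4*cos(x)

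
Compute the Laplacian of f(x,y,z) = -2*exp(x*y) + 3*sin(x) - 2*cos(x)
-2*x**2*exp(x*y) - 2*y**2*exp(x*y) - 3*sin(x) + 2*cos(x)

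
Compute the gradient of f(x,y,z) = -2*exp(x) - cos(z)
(-2*exp(x), 0, sin(z))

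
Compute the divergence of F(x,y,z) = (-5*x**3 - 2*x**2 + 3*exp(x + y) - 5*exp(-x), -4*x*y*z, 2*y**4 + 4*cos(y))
-15*x**2 - 4*x*z - 4*x + 3*exp(x + y) + 5*exp(-x)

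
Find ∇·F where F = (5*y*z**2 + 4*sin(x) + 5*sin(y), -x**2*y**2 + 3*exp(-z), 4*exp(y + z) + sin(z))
-2*x**2*y + 4*exp(y + z) + 4*cos(x) + cos(z)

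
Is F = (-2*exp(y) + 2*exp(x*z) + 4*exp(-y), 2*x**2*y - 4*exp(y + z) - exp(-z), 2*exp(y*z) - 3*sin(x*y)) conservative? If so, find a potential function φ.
No, ∇×F = (-3*x*cos(x*y) + 2*z*exp(y*z) + 4*exp(y + z) - exp(-z), 2*x*exp(x*z) + 3*y*cos(x*y), 4*x*y + 2*exp(y) + 4*exp(-y)) ≠ 0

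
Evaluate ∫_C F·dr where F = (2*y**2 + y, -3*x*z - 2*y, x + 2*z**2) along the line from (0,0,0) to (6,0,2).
34/3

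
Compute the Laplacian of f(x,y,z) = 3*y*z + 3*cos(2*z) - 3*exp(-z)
-12*cos(2*z) - 3*exp(-z)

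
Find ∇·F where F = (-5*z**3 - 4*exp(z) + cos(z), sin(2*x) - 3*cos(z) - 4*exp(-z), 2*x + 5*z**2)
10*z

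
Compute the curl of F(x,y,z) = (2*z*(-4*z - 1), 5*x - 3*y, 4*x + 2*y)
(2, -16*z - 6, 5)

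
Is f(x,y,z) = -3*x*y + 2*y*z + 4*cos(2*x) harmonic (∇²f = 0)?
No, ∇²f = -16*cos(2*x)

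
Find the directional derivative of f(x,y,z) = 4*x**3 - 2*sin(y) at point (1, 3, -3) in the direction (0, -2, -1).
4*sqrt(5)*cos(3)/5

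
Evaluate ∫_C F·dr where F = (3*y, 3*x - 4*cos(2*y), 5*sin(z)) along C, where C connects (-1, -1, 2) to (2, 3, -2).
-2*sin(2) - 2*sin(6) + 15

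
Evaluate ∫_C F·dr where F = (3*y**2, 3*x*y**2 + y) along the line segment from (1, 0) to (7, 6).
1422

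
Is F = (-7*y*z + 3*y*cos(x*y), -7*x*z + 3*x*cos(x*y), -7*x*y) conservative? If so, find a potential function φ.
Yes, F is conservative. φ = -7*x*y*z + 3*sin(x*y)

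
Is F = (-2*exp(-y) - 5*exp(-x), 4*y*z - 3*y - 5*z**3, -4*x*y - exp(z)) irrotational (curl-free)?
No, ∇×F = (-4*x - 4*y + 15*z**2, 4*y, -2*exp(-y))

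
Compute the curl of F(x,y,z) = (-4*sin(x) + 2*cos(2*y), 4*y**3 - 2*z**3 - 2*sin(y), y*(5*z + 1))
(6*z**2 + 5*z + 1, 0, 4*sin(2*y))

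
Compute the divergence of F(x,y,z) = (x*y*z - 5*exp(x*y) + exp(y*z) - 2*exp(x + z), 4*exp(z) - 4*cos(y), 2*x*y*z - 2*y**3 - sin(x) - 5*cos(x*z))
2*x*y + 5*x*sin(x*z) + y*z - 5*y*exp(x*y) - 2*exp(x + z) + 4*sin(y)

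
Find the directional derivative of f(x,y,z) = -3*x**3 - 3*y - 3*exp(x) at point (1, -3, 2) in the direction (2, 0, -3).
6*sqrt(13)*(-3 - E)/13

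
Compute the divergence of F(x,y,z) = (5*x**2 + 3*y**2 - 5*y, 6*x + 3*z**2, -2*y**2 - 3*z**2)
10*x - 6*z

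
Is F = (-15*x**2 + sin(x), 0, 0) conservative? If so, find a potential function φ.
Yes, F is conservative. φ = -5*x**3 - cos(x)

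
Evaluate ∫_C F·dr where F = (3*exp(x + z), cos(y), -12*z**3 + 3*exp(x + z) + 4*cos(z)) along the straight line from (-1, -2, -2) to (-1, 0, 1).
-3*exp(-3) + 4*sin(1) + 5*sin(2) + 48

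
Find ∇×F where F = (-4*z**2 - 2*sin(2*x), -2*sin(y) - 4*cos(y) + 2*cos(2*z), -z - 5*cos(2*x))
(4*sin(2*z), -8*z - 10*sin(2*x), 0)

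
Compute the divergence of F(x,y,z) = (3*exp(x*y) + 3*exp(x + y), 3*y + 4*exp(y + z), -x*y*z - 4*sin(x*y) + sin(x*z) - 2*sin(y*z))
-x*y + x*cos(x*z) + 3*y*exp(x*y) - 2*y*cos(y*z) + 3*exp(x + y) + 4*exp(y + z) + 3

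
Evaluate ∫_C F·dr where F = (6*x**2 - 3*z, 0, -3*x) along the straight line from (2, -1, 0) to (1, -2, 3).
-23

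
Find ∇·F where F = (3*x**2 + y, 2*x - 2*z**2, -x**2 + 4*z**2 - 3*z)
6*x + 8*z - 3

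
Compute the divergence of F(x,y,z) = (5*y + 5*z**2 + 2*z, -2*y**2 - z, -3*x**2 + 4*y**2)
-4*y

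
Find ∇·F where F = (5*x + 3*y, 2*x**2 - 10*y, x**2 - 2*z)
-7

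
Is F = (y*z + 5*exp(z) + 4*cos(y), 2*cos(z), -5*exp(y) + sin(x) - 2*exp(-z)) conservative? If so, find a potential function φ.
No, ∇×F = (-5*exp(y) + 2*sin(z), y + 5*exp(z) - cos(x), -z + 4*sin(y)) ≠ 0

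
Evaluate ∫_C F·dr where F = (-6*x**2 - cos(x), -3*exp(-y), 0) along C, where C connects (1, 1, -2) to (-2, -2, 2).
-3*exp(-1) + sin(1) + sin(2) + 18 + 3*exp(2)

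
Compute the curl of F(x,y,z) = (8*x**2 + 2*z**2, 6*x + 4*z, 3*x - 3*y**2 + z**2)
(-6*y - 4, 4*z - 3, 6)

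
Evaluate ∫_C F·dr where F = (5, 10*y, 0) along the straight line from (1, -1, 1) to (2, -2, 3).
20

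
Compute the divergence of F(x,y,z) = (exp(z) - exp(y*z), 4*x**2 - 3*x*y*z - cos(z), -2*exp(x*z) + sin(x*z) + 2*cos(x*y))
x*(-3*z - 2*exp(x*z) + cos(x*z))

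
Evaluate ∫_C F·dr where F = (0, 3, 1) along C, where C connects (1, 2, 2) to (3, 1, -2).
-7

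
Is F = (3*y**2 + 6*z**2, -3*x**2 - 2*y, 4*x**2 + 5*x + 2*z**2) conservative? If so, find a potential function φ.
No, ∇×F = (0, -8*x + 12*z - 5, -6*x - 6*y) ≠ 0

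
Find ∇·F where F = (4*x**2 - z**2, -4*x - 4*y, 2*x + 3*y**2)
8*x - 4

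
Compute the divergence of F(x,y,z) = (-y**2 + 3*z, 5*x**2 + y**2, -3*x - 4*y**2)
2*y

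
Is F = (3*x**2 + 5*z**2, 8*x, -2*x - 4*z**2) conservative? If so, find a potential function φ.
No, ∇×F = (0, 10*z + 2, 8) ≠ 0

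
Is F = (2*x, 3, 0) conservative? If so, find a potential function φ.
Yes, F is conservative. φ = x**2 + 3*y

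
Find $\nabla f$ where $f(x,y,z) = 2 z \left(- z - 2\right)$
(0, 0, -4*z - 4)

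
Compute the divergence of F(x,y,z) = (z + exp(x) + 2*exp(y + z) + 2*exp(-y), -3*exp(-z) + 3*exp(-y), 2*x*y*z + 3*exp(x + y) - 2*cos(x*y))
2*x*y + exp(x) - 3*exp(-y)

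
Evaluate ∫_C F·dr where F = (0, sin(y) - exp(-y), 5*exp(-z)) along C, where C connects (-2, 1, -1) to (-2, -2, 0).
-5 - exp(-1) - cos(2) + cos(1) + exp(2) + 5*E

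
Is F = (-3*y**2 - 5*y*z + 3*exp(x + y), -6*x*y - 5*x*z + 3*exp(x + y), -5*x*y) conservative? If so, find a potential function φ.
Yes, F is conservative. φ = -3*x*y**2 - 5*x*y*z + 3*exp(x + y)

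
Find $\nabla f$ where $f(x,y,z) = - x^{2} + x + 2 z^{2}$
(1 - 2*x, 0, 4*z)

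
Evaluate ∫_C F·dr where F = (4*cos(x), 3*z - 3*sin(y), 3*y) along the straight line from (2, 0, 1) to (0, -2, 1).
-9 - 4*sin(2) + 3*cos(2)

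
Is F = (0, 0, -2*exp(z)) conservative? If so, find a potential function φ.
Yes, F is conservative. φ = -2*exp(z)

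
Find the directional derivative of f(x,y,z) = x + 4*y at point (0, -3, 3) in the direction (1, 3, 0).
13*sqrt(10)/10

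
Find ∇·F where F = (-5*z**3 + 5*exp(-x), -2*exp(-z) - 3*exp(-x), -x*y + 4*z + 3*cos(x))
4 - 5*exp(-x)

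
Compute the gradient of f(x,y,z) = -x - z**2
(-1, 0, -2*z)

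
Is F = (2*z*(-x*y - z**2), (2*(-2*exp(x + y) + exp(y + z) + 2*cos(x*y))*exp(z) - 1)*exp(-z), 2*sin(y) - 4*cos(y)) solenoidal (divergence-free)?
No, ∇·F = -4*x*sin(x*y) - 2*y*z - 4*exp(x + y) + 2*exp(y + z)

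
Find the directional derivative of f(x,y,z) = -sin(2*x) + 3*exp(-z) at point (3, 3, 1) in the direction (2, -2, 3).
-sqrt(17)*(9 + 4*E*cos(6))*exp(-1)/17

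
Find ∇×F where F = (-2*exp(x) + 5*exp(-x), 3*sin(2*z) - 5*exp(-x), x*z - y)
(12*sin(z)**2 - 7, -z, 5*exp(-x))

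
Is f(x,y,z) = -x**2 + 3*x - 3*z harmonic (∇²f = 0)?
No, ∇²f = -2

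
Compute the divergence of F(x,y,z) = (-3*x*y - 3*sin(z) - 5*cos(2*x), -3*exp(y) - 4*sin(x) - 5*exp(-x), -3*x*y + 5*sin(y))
-3*y - 3*exp(y) + 10*sin(2*x)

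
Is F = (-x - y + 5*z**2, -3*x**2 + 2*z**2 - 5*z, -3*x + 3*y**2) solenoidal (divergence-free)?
No, ∇·F = -1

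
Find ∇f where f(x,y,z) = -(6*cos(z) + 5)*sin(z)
(0, 0, -5*cos(z) - 6*cos(2*z))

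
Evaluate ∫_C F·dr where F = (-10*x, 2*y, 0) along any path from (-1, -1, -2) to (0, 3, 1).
13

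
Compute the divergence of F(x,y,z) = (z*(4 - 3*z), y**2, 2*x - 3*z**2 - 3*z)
2*y - 6*z - 3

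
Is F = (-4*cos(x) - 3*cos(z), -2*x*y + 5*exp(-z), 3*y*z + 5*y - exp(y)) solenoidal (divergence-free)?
No, ∇·F = -2*x + 3*y + 4*sin(x)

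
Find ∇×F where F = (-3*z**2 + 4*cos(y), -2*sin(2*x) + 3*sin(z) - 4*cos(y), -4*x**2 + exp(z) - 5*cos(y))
(5*sin(y) - 3*cos(z), 8*x - 6*z, 4*sin(y) - 4*cos(2*x))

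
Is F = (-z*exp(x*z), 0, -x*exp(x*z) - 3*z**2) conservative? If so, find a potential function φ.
Yes, F is conservative. φ = -z**3 - exp(x*z)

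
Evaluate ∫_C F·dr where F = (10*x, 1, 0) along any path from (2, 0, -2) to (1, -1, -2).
-16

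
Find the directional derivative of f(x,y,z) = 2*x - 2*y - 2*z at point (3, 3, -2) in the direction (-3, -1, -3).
2*sqrt(19)/19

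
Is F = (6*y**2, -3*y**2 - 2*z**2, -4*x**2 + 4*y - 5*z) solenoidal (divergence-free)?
No, ∇·F = -6*y - 5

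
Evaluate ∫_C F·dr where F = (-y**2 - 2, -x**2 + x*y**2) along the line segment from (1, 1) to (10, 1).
-27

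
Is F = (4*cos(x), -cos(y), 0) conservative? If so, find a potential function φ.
Yes, F is conservative. φ = 4*sin(x) - sin(y)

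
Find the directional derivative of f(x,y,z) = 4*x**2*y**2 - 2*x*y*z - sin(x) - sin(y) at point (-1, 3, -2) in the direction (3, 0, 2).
-3*sqrt(13)*(cos(1) + 56)/13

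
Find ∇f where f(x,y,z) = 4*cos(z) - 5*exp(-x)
(5*exp(-x), 0, -4*sin(z))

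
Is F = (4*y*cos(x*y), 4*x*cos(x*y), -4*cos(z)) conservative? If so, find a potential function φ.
Yes, F is conservative. φ = -4*sin(z) + 4*sin(x*y)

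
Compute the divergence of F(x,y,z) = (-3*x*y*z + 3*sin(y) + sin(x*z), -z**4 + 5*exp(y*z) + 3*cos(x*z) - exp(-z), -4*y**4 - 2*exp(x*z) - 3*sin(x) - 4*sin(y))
-2*x*exp(x*z) - 3*y*z + 5*z*exp(y*z) + z*cos(x*z)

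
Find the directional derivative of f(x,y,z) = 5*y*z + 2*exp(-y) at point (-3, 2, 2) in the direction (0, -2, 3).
2*sqrt(13)*(2 + 5*exp(2))*exp(-2)/13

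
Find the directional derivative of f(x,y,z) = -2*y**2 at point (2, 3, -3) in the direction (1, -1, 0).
6*sqrt(2)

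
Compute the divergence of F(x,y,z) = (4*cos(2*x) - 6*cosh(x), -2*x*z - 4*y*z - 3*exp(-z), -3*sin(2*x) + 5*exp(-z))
-4*z - 8*sin(2*x) - 6*sinh(x) - 5*exp(-z)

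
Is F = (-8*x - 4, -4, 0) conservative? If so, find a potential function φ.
Yes, F is conservative. φ = -4*x**2 - 4*x - 4*y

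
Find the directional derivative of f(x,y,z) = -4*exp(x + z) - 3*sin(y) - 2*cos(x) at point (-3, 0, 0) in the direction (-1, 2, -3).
sqrt(14)*(-3*exp(3) + exp(3)*sin(3) + 8)*exp(-3)/7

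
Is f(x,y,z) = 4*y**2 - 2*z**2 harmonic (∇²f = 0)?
No, ∇²f = 4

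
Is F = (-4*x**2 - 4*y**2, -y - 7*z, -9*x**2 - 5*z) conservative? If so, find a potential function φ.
No, ∇×F = (7, 18*x, 8*y) ≠ 0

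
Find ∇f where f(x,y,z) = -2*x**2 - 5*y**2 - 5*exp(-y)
(-4*x, -10*y + 5*exp(-y), 0)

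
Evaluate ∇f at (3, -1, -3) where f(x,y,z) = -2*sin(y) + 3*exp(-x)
(-3*exp(-3), -2*cos(1), 0)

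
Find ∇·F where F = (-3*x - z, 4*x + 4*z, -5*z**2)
-10*z - 3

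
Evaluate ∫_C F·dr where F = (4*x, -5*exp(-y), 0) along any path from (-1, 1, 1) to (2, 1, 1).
6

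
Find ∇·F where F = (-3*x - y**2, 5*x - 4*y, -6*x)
-7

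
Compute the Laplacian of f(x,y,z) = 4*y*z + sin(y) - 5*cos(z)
-sin(y) + 5*cos(z)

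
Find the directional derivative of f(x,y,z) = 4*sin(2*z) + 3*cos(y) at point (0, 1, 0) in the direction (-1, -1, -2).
sqrt(6)*(-16 + 3*sin(1))/6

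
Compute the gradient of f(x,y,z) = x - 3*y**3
(1, -9*y**2, 0)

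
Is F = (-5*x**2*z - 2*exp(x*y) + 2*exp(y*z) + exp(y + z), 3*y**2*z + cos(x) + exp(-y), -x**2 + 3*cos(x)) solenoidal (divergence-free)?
No, ∇·F = -10*x*z + 6*y*z - 2*y*exp(x*y) - exp(-y)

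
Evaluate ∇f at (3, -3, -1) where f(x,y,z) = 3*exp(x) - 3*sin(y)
(3*exp(3), -3*cos(3), 0)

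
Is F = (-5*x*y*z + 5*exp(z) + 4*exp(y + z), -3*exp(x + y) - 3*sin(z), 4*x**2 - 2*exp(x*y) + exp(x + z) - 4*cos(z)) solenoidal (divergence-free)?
No, ∇·F = -5*y*z - 3*exp(x + y) + exp(x + z) + 4*sin(z)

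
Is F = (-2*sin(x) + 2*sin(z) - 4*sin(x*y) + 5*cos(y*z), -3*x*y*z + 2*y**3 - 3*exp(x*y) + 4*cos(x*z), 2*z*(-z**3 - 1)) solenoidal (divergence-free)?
No, ∇·F = -3*x*z - 3*x*exp(x*y) + 6*y**2 - 4*y*cos(x*y) - 8*z**3 - 2*cos(x) - 2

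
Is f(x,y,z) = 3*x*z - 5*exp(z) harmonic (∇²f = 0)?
No, ∇²f = -5*exp(z)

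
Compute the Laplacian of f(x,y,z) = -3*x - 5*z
0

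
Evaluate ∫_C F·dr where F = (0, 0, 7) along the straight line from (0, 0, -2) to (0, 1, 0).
14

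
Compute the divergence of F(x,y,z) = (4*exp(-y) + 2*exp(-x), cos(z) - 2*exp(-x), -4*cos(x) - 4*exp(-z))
4*exp(-z) - 2*exp(-x)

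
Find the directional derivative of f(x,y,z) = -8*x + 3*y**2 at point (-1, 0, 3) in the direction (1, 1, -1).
-8*sqrt(3)/3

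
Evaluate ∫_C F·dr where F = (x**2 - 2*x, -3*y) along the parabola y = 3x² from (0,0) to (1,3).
-85/6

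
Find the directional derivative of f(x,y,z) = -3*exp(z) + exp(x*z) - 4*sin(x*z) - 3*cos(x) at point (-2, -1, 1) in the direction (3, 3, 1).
sqrt(19)*(-9*exp(2)*sin(2) - 3*exp(3) + 1 - 4*exp(2)*cos(2))*exp(-2)/19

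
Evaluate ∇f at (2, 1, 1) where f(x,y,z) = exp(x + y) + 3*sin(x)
(3*cos(2) + exp(3), exp(3), 0)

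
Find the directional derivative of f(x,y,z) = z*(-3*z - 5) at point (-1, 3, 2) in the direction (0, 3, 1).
-17*sqrt(10)/10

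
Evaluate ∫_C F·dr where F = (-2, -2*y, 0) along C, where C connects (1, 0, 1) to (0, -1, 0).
1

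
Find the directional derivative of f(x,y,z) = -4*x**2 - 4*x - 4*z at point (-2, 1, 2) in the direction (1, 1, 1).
8*sqrt(3)/3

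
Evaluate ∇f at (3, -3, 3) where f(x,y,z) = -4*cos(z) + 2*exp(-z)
(0, 0, -2*exp(-3) + 4*sin(3))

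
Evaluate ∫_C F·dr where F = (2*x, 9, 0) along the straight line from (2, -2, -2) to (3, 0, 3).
23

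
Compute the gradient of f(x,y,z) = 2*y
(0, 2, 0)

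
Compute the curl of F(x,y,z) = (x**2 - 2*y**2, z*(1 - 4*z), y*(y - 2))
(2*y + 8*z - 3, 0, 4*y)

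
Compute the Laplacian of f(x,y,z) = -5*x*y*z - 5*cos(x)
5*cos(x)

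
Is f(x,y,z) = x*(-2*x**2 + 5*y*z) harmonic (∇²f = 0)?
No, ∇²f = -12*x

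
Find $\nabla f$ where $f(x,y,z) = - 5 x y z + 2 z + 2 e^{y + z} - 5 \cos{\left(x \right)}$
(-5*y*z + 5*sin(x), -5*x*z + 2*exp(y + z), -5*x*y + 2*exp(y + z) + 2)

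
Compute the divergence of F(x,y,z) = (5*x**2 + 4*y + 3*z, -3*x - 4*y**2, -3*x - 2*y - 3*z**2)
10*x - 8*y - 6*z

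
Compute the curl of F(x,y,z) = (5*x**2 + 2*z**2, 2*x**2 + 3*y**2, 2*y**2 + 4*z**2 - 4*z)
(4*y, 4*z, 4*x)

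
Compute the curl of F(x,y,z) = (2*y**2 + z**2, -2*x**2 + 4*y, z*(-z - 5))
(0, 2*z, -4*x - 4*y)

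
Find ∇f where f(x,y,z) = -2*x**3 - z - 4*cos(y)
(-6*x**2, 4*sin(y), -1)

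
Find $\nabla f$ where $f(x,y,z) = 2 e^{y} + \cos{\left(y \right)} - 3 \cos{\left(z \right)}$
(0, 2*exp(y) - sin(y), 3*sin(z))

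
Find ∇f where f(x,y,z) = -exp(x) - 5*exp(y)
(-exp(x), -5*exp(y), 0)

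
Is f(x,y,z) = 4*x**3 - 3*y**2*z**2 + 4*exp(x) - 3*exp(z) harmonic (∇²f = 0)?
No, ∇²f = 24*x - 6*y**2 - 6*z**2 + 4*exp(x) - 3*exp(z)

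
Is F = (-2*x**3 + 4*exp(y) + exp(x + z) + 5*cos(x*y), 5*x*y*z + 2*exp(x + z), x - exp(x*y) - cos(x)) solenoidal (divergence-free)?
No, ∇·F = -6*x**2 + 5*x*z - 5*y*sin(x*y) + exp(x + z)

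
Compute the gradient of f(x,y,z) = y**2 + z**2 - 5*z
(0, 2*y, 2*z - 5)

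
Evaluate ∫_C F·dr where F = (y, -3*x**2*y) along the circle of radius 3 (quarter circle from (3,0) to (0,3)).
-243/4 - 9*pi/4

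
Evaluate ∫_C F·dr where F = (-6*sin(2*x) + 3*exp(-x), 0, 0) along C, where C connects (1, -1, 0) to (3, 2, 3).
-3*exp(-3) + 3*exp(-1) - 3*cos(2) + 3*cos(6)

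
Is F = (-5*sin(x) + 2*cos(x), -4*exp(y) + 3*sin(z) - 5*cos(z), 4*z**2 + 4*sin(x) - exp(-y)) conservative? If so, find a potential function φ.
No, ∇×F = (-5*sin(z) - 3*cos(z) + exp(-y), -4*cos(x), 0) ≠ 0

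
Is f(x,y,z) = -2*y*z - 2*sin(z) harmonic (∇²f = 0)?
No, ∇²f = 2*sin(z)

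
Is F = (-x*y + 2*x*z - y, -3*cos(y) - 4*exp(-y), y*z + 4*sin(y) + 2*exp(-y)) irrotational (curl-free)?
No, ∇×F = (z + 4*cos(y) - 2*exp(-y), 2*x, x + 1)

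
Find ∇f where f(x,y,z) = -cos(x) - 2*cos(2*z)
(sin(x), 0, 4*sin(2*z))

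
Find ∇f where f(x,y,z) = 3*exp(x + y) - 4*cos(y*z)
(3*exp(x + y), 4*z*sin(y*z) + 3*exp(x + y), 4*y*sin(y*z))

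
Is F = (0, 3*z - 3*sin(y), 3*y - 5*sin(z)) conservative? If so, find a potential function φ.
Yes, F is conservative. φ = 3*y*z + 3*cos(y) + 5*cos(z)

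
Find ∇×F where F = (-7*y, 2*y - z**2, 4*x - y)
(2*z - 1, -4, 7)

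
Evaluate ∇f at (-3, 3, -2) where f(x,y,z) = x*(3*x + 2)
(-16, 0, 0)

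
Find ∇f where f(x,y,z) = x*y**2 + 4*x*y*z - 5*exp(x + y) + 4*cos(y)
(y**2 + 4*y*z - 5*exp(x + y), 2*x*y + 4*x*z - 5*exp(x + y) - 4*sin(y), 4*x*y)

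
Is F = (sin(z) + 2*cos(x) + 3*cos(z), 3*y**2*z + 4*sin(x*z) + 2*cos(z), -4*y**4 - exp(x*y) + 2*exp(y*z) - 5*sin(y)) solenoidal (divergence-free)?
No, ∇·F = 6*y*z + 2*y*exp(y*z) - 2*sin(x)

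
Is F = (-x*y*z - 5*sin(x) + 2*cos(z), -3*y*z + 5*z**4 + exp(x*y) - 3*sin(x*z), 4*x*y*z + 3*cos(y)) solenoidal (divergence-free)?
No, ∇·F = 4*x*y + x*exp(x*y) - y*z - 3*z - 5*cos(x)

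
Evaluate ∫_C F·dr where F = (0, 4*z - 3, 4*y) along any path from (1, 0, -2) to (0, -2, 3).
-18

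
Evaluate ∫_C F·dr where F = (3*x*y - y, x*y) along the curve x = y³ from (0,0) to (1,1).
103/140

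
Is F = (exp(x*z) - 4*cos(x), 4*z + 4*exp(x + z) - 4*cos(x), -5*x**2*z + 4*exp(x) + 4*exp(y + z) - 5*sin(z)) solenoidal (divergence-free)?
No, ∇·F = -5*x**2 + z*exp(x*z) + 4*exp(y + z) + 4*sin(x) - 5*cos(z)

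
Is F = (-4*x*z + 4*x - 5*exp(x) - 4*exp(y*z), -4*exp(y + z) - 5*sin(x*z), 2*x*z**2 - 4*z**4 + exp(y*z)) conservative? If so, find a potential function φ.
No, ∇×F = (5*x*cos(x*z) + z*exp(y*z) + 4*exp(y + z), -4*x - 4*y*exp(y*z) - 2*z**2, z*(4*exp(y*z) - 5*cos(x*z))) ≠ 0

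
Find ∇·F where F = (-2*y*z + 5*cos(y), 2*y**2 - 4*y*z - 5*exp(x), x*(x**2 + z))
x + 4*y - 4*z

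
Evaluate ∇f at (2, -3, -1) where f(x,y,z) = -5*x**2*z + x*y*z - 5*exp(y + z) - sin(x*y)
(3*cos(6) + 23, -2 - 2*cos(6) - 5*exp(-4), -26 - 5*exp(-4))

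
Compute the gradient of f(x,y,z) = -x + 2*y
(-1, 2, 0)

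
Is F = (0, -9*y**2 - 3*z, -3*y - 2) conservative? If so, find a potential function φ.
Yes, F is conservative. φ = -3*y**3 - 3*y*z - 2*z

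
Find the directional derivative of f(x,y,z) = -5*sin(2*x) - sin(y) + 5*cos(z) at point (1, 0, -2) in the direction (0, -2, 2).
sqrt(2)*(1 + 5*sin(2))/2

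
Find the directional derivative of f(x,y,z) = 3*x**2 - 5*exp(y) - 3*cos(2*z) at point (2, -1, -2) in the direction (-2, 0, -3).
6*sqrt(13)*(-4 + 3*sin(4))/13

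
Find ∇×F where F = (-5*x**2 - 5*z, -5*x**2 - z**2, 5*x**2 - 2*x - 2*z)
(2*z, -10*x - 3, -10*x)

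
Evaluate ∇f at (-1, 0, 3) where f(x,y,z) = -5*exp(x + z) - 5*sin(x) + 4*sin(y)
(-5*exp(2) - 5*cos(1), 4, -5*exp(2))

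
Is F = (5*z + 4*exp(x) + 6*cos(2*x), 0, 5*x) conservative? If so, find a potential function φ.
Yes, F is conservative. φ = 5*x*z + 4*exp(x) + 3*sin(2*x)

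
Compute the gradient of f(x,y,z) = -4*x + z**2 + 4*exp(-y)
(-4, -4*exp(-y), 2*z)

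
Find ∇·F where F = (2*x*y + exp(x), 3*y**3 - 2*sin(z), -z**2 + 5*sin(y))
9*y**2 + 2*y - 2*z + exp(x)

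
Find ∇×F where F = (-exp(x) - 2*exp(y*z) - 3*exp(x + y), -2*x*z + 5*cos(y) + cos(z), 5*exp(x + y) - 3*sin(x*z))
(2*x + 5*exp(x + y) + sin(z), -2*y*exp(y*z) + 3*z*cos(x*z) - 5*exp(x + y), 2*z*exp(y*z) - 2*z + 3*exp(x + y))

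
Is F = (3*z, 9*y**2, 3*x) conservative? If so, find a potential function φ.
Yes, F is conservative. φ = 3*x*z + 3*y**3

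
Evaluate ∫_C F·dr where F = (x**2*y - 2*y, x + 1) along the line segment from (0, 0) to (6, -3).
-156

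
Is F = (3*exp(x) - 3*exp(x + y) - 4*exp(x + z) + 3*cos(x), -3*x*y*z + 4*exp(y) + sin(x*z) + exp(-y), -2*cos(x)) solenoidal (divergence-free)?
No, ∇·F = ((-3*x*z + 3*exp(x) + 4*exp(y) - 3*exp(x + y) - 4*exp(x + z) - 3*sin(x))*exp(y) - 1)*exp(-y)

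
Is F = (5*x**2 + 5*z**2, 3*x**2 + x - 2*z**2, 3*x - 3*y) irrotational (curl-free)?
No, ∇×F = (4*z - 3, 10*z - 3, 6*x + 1)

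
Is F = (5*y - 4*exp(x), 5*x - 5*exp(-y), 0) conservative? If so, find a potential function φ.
Yes, F is conservative. φ = 5*x*y - 4*exp(x) + 5*exp(-y)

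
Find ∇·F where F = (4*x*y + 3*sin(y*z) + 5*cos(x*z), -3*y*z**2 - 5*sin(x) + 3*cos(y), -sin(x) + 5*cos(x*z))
-5*x*sin(x*z) + 4*y - 3*z**2 - 5*z*sin(x*z) - 3*sin(y)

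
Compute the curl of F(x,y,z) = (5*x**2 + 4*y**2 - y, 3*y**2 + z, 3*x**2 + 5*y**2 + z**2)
(10*y - 1, -6*x, 1 - 8*y)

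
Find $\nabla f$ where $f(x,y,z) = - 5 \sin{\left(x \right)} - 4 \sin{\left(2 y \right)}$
(-5*cos(x), -8*cos(2*y), 0)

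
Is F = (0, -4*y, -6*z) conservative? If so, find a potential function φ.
Yes, F is conservative. φ = -2*y**2 - 3*z**2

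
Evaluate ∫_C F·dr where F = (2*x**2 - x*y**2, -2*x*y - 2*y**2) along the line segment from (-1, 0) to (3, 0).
56/3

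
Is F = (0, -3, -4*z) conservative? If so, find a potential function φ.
Yes, F is conservative. φ = -3*y - 2*z**2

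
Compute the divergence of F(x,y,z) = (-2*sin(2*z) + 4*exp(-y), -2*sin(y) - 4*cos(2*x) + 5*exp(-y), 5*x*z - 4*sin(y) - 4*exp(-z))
5*x - 2*cos(y) + 4*exp(-z) - 5*exp(-y)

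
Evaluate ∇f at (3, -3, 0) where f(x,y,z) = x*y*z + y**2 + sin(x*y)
(-3*cos(9), -6 + 3*cos(9), -9)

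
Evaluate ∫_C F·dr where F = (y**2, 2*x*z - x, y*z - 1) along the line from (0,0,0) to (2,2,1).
3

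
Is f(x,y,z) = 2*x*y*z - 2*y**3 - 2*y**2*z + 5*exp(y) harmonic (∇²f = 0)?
No, ∇²f = -12*y - 4*z + 5*exp(y)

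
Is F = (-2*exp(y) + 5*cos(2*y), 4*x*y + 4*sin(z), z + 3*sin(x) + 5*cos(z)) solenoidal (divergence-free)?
No, ∇·F = 4*x - 5*sin(z) + 1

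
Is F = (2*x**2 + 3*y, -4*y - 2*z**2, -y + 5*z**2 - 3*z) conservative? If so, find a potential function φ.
No, ∇×F = (4*z - 1, 0, -3) ≠ 0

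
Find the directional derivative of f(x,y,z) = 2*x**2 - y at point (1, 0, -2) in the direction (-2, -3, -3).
-5*sqrt(22)/22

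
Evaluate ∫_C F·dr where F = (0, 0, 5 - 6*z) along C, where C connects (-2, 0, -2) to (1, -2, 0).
22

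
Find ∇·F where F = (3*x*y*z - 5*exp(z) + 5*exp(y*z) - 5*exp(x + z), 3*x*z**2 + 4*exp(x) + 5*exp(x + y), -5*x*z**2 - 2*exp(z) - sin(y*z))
-10*x*z + 3*y*z - y*cos(y*z) - 2*exp(z) + 5*exp(x + y) - 5*exp(x + z)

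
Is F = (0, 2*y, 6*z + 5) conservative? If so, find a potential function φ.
Yes, F is conservative. φ = y**2 + 3*z**2 + 5*z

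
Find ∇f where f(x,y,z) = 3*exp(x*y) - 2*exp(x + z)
(3*y*exp(x*y) - 2*exp(x + z), 3*x*exp(x*y), -2*exp(x + z))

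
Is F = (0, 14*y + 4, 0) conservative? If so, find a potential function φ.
Yes, F is conservative. φ = y*(7*y + 4)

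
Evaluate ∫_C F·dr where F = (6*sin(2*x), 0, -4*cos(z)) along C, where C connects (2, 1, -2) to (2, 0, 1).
-4*sin(2) - 4*sin(1)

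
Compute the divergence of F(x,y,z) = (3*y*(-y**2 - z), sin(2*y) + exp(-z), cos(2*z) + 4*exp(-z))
-2*sin(2*z) + 2*cos(2*y) - 4*exp(-z)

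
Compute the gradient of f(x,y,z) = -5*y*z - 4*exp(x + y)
(-4*exp(x + y), -5*z - 4*exp(x + y), -5*y)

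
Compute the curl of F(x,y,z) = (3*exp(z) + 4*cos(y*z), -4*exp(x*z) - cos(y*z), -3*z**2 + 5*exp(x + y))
(4*x*exp(x*z) - y*sin(y*z) + 5*exp(x + y), -4*y*sin(y*z) + 3*exp(z) - 5*exp(x + y), 4*z*(-exp(x*z) + sin(y*z)))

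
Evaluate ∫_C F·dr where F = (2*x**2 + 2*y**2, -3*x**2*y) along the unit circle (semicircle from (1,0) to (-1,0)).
-4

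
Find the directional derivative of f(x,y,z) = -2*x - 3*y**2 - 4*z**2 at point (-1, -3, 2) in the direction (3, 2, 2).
-2*sqrt(17)/17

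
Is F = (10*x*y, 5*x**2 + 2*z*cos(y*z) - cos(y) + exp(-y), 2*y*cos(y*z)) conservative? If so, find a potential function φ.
Yes, F is conservative. φ = 5*x**2*y - sin(y) + 2*sin(y*z) - exp(-y)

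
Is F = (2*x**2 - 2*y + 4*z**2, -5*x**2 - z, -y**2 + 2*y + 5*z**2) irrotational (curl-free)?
No, ∇×F = (3 - 2*y, 8*z, 2 - 10*x)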